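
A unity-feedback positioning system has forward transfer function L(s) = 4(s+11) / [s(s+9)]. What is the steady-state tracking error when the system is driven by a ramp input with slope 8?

18/11

The open loop has one pole at the origin → type 1 system.
K_v = lim_{s→0} s·L(s) = 4·11 / (9) = 44/9.
e_ss = 8/K_v = 8/(44/9) = 18/11.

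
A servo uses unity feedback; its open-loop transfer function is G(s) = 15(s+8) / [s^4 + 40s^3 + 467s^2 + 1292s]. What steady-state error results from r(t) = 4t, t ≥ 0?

646/15

Factoring s from the denominator leaves a polynomial with constant term 1292, so the system is type 1.
K_v = lim_{s→0} s·G(s) = 15·8 / 1292 = 30/323.
e_ss = 4/K_v = 4/(30/323) = 646/15.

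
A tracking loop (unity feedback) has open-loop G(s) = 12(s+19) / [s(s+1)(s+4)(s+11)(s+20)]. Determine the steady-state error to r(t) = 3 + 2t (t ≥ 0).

System type = 1 (one pole at s=0). Taking each input component in turn:
  • 3: tracked with zero error.
  • 2t: e_ss = 2/K_v with K_v=57/220 → 440/57.
Total e_ss = 440/57.

440/57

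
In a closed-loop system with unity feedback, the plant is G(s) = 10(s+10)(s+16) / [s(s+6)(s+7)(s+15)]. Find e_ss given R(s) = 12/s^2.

The open loop has one pole at the origin → type 1 system.
K_v = lim_{s→0} s·G(s) = 10·10·16 / (6·7·15) = 160/63.
e_ss = 12/K_v = 12/(160/63) = 4.725.

4.725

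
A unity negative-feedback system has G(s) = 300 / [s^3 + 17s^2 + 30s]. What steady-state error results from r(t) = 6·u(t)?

The denominator has no term below 30s — 1 pole at s=0, type 1.
A type-1 system has K_p = ∞, so it tracks a step input with zero steady-state error.

0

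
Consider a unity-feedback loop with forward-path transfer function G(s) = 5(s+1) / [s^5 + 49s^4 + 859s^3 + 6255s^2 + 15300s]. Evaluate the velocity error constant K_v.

Factoring s from the denominator leaves a polynomial with constant term 15300, so the system is type 1.
K_v = lim_{s→0} s·G(s) = 5·1 / 15300 = 1/3060.

1/3060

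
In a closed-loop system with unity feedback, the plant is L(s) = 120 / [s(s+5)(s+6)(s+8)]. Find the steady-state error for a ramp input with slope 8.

16

The open loop has one pole at the origin → type 1 system.
K_v = lim_{s→0} s·L(s) = 120 / (5·6·8) = 0.5.
e_ss = 8/K_v = 8/0.5 = 16.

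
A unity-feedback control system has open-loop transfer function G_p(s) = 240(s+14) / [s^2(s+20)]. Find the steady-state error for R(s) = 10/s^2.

0

Two free integrators in G_p(s): this is a type 2 system.
K_v = ∞ for a type-2 system; e_ss to a ramp is zero.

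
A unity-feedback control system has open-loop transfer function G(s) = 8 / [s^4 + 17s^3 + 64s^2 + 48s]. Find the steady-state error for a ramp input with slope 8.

The denominator has no term below 48s — 1 pole at s=0, type 1.
K_v = lim_{s→0} s·G(s) = 8 / 48 = 1/6.
e_ss = 8/K_v = 8/(1/6) = 48.

48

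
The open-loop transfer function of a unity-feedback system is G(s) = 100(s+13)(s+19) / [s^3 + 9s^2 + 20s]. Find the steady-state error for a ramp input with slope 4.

4/1235

The denominator has no term below 20s — 1 pole at s=0, type 1.
K_v = lim_{s→0} s·G(s) = 100·13·19 / 20 = 1235.
e_ss = 4/K_v = 4/1235.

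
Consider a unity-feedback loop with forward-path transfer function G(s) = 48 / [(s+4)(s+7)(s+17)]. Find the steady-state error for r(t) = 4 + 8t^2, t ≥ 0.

infinity

No free integrators in G(s): this is a type 0 system. By superposition:
  • 4: e_ss = 4/(1+K_p) with K_p=12/119 → 476/131.
  • 8t^2: a type-0 system cannot track it, e_ss → ∞.
The unbounded component dominates.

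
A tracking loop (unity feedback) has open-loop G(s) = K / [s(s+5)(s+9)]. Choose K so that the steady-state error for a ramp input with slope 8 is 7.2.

50

System type = 1 (one pole at s=0).
K_v = lim_{s→0} s·G(s) = K / (5·9) = (1/45)·K.
e_ss = 8/K_v = 7.2 ⇒ K_v = 10/9 ⇒ K = (10/9)/(1/45) = 50.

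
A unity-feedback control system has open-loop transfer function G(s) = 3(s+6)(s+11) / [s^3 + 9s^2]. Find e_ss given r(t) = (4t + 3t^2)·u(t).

Factoring s^2 from the denominator leaves a polynomial with constant term 9, so the system is type 2. Taking each input component in turn:
  • 4t: tracked with zero error.
  • 3t^2: e_ss = 6/K_a with K_a=22 → 3/11.
Total e_ss = 3/11.

3/11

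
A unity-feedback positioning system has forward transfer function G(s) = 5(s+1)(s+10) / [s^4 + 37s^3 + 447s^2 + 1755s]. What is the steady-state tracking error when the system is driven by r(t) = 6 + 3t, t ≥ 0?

105.3

Lowest-order denominator term is 1755s, so the open loop has 1 pole at the origin → type 1 system. Taking each input component in turn:
  • 6: tracked with zero error.
  • 3t: e_ss = 3/K_v with K_v=10/351 → 105.3.
Total e_ss = 105.3.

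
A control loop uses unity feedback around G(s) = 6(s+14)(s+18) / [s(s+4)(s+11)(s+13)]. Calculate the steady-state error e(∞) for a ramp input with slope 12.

One free integrator in G(s): this is a type 1 system.
K_v = lim_{s→0} s·G(s) = 6·14·18 / (4·11·13) = 378/143.
e_ss = 12/K_v = 12/(378/143) = 286/63.

286/63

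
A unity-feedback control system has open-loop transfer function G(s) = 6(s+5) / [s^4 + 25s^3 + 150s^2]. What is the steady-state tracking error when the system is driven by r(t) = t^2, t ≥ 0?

10

The denominator has no term below 150s^2 — 2 poles at s=0, type 2.
K_a = lim_{s→0} s^2·G(s) = 6·5 / 150 = 0.2.
r(t) = t^2 gives R(s) = 2/s^3.
e_ss = 2/K_a = 2/0.2 = 10.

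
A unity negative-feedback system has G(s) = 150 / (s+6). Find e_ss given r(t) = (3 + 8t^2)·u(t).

infinity

G(s) has no factors of s in the denominator, so the system is type 0. Treating each term separately:
  • 3: e_ss = 3/(1+K_p) with K_p=25 → 3/26.
  • 8t^2: a type-0 system cannot track it, e_ss → ∞.
The unbounded component dominates.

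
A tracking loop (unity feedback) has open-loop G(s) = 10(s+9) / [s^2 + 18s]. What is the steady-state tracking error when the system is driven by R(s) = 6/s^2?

1.2

Factoring s from the denominator leaves a polynomial with constant term 18, so the system is type 1.
K_v = lim_{s→0} s·G(s) = 10·9 / 18 = 5.
e_ss = 6/K_v = 6/5 = 1.2.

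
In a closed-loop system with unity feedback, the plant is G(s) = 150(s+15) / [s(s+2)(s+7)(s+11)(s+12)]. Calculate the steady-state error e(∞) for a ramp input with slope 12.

The open loop has one pole at the origin → type 1 system.
K_v = lim_{s→0} s·G(s) = 150·15 / (2·7·11·12) = 375/308.
e_ss = 12/K_v = 12/(375/308) = 9.856.

9.856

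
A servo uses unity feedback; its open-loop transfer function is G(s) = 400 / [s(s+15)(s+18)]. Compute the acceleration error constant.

0

One free integrator in G(s): this is a type 1 system.
K_a = lim_{s→0} s^2·G(s) = 0 (the extra factor of s kills the finite limit).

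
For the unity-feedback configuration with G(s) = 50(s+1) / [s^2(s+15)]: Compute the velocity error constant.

K_v = lim_{s→0} s·G(s); with 2 poles at the origin the limit diverges, so K_v = ∞.

infinity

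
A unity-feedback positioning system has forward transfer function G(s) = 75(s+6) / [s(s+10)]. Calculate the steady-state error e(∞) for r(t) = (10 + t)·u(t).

System type = 1 (one pole at s=0). Treating each term separately:
  • 10: tracked with zero error.
  • t: e_ss = 1/K_v with K_v=45 → 1/45.
Total e_ss = 1/45.

1/45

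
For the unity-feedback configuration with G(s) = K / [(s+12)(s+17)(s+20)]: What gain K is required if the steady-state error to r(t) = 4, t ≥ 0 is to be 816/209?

The open loop has no poles at the origin → type 0 system.
K_p = lim_{s→0} G(s) = K / (12·17·20) = (1/4080)·K.
e_ss = 4/(1 + K_p) = 816/209 ⇒ 1 + (1/4080)·K = 209/204 ⇒ K = 100.

100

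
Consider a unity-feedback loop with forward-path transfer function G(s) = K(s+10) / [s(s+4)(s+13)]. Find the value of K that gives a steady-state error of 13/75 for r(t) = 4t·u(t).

120

G(s) has one factor of s in the denominator, so the system is type 1.
K_v = lim_{s→0} s·G(s) = K·10 / (4·13) = (5/26)·K.
e_ss = 4/K_v = 13/75 ⇒ K_v = 300/13 ⇒ K = (300/13)/(5/26) = 120.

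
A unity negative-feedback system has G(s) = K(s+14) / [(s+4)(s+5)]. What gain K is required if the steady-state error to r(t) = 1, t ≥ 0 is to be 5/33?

8

No free integrators in G(s): this is a type 0 system.
K_p = lim_{s→0} G(s) = K·14 / (4·5) = 0.7·K.
e_ss = 1/(1 + K_p) = 5/33 ⇒ 1 + 0.7·K = 6.6 ⇒ K = 8.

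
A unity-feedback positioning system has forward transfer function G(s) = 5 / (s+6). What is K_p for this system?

G(s) has no factors of s in the denominator, so the system is type 0.
K_p = lim_{s→0} G(s) = 5 / (6) = 5/6.

5/6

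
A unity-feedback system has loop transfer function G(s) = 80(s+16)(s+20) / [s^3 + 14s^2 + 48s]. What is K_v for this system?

1600/3

The denominator has no term below 48s — 1 pole at s=0, type 1.
K_v = lim_{s→0} s·G(s) = 80·16·20 / 48 = 1600/3.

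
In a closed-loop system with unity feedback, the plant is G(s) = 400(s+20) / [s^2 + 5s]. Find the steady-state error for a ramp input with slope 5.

1/320

Factoring s from the denominator leaves a polynomial with constant term 5, so the system is type 1.
K_v = lim_{s→0} s·G(s) = 400·20 / 5 = 1600.
e_ss = 5/K_v = 5/1600 = 1/320.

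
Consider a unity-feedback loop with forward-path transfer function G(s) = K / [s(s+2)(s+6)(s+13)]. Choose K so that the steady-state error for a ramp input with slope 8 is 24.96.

The open loop has one pole at the origin → type 1 system.
K_v = lim_{s→0} s·G(s) = K / (2·6·13) = (1/156)·K.
e_ss = 8/K_v = 24.96 ⇒ K_v = 25/78 ⇒ K = (25/78)/(1/156) = 50.

50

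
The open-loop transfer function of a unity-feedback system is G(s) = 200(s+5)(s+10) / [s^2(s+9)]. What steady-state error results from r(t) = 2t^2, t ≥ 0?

Two free integrators in G(s): this is a type 2 system.
K_a = lim_{s→0} s^2·G(s) = 200·5·10 / (9) = 10000/9.
r(t) = 2t^2 gives R(s) = 4/s^3.
e_ss = 4/K_a = 4/(10000/9) = 0.0036.

0.0036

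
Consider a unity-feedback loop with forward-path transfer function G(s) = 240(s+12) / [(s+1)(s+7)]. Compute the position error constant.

2880/7

G(s) has no factors of s in the denominator, so the system is type 0.
K_p = lim_{s→0} G(s) = 240·12 / (1·7) = 2880/7.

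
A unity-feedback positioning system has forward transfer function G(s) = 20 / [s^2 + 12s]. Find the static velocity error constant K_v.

5/3

Factoring s from the denominator leaves a polynomial with constant term 12, so the system is type 1.
K_v = lim_{s→0} s·G(s) = 20 / 12 = 5/3.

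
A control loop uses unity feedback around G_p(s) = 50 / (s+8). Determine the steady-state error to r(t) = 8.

32/29

No free integrators in G_p(s): this is a type 0 system.
K_p = lim_{s→0} G_p(s) = 50 / (8) = 6.25.
e_ss = 8/(1 + K_p) = 8/7.25 = 32/29.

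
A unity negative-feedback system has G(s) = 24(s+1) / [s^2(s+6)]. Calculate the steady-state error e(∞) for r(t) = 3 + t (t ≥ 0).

0

The open loop has two poles at the origin → type 2 system. By superposition:
  • 3: tracked with zero error.
  • t: tracked with zero error.
Total e_ss = 0.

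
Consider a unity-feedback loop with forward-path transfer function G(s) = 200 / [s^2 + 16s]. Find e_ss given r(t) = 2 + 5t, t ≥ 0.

The denominator has no term below 16s — 1 pole at s=0, type 1. Taking each input component in turn:
  • 2: tracked with zero error.
  • 5t: e_ss = 5/K_v with K_v=12.5 → 0.4.
Total e_ss = 0.4.

0.4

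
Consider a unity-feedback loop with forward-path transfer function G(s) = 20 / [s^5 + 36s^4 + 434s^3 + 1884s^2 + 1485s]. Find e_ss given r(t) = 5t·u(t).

Lowest-order denominator term is 1485s, so the open loop has 1 pole at the origin → type 1 system.
K_v = lim_{s→0} s·G(s) = 20 / 1485 = 4/297.
e_ss = 5/K_v = 5/(4/297) = 371.25.

371.25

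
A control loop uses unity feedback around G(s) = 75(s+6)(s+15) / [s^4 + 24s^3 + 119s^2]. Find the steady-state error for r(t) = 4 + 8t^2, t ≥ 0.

952/3375

Factoring s^2 from the denominator leaves a polynomial with constant term 119, so the system is type 2. Treating each term separately:
  • 4: tracked with zero error.
  • 8t^2: e_ss = 16/K_a with K_a=6750/119 → 952/3375.
Total e_ss = 952/3375.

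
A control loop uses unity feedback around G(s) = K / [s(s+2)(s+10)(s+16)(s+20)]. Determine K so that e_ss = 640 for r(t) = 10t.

100

System type = 1 (one pole at s=0).
K_v = lim_{s→0} s·G(s) = K / (2·10·16·20) = (1/6400)·K.
e_ss = 10/K_v = 640 ⇒ K_v = 1/64 ⇒ K = (1/64)/(1/6400) = 100.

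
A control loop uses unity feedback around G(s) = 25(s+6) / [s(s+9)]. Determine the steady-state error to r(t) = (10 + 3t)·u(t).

0.18

One free integrator in G(s): this is a type 1 system. Treating each term separately:
  • 10: tracked with zero error.
  • 3t: e_ss = 3/K_v with K_v=50/3 → 0.18.
Total e_ss = 0.18.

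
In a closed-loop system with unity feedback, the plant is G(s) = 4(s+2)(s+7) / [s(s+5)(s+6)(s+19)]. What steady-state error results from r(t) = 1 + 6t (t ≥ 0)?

855/14

One free integrator in G(s): this is a type 1 system. Treating each term separately:
  • 1: tracked with zero error.
  • 6t: e_ss = 6/K_v with K_v=28/285 → 855/14.
Total e_ss = 855/14.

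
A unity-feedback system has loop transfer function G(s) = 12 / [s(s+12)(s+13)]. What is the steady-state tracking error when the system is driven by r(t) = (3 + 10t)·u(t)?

130

One free integrator in G(s): this is a type 1 system. By superposition:
  • 3: tracked with zero error.
  • 10t: e_ss = 10/K_v with K_v=1/13 → 130.
Total e_ss = 130.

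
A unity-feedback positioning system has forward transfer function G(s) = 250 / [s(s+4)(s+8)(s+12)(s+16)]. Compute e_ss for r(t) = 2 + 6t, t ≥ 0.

The open loop has one pole at the origin → type 1 system. By superposition:
  • 2: tracked with zero error.
  • 6t: e_ss = 6/K_v with K_v=125/3072 → 147.456.
Total e_ss = 147.456.

147.456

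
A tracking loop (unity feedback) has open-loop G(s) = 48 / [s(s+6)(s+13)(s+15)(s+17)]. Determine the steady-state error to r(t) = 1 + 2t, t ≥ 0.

One free integrator in G(s): this is a type 1 system. Treating each term separately:
  • 1: tracked with zero error.
  • 2t: e_ss = 2/K_v with K_v=8/3315 → 828.75.
Total e_ss = 828.75.

828.75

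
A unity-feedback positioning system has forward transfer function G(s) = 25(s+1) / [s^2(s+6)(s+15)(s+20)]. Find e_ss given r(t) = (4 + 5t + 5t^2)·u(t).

720

Two free integrators in G(s): this is a type 2 system. By superposition:
  • 4: tracked with zero error.
  • 5t: tracked with zero error.
  • 5t^2: e_ss = 10/K_a with K_a=1/72 → 720.
Total e_ss = 720.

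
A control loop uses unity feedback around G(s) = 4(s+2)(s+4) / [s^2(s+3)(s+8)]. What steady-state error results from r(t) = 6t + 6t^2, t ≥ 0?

G(s) has two factors of s in the denominator, so the system is type 2. Taking each input component in turn:
  • 6t: tracked with zero error.
  • 6t^2: e_ss = 12/K_a with K_a=4/3 → 9.
Total e_ss = 9.

9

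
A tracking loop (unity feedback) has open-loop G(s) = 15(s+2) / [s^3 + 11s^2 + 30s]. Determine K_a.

Factoring s from the denominator leaves a polynomial with constant term 30, so the system is type 1.
K_a = lim_{s→0} s^2·G(s) = 0 (the extra factor of s kills the finite limit).

0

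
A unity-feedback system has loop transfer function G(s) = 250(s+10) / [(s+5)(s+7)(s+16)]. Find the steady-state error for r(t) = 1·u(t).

G(s) has no factors of s in the denominator, so the system is type 0.
K_p = lim_{s→0} G(s) = 250·10 / (5·7·16) = 125/28.
e_ss = 1/(1 + K_p) = 1/(153/28) = 28/153.

28/153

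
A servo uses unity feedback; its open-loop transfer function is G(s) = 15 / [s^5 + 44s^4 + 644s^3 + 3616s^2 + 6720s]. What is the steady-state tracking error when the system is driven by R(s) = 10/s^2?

4480

Lowest-order denominator term is 6720s, so the open loop has 1 pole at the origin → type 1 system.
K_v = lim_{s→0} s·G(s) = 15 / 6720 = 1/448.
e_ss = 10/K_v = 10/(1/448) = 4480.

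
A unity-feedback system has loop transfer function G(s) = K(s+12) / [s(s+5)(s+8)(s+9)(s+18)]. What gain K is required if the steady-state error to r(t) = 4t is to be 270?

8

G(s) has one factor of s in the denominator, so the system is type 1.
K_v = lim_{s→0} s·G(s) = K·12 / (5·8·9·18) = (1/540)·K.
e_ss = 4/K_v = 270 ⇒ K_v = 2/135 ⇒ K = (2/135)/(1/540) = 8.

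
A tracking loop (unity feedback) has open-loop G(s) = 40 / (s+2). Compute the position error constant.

20

The open loop has no poles at the origin → type 0 system.
K_p = lim_{s→0} G(s) = 40 / (2) = 20.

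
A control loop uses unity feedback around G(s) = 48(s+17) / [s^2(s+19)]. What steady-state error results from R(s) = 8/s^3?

19/102

Two free integrators in G(s): this is a type 2 system.
K_a = lim_{s→0} s^2·G(s) = 48·17 / (19) = 816/19.
r(t) = 4t^2 gives R(s) = 8/s^3.
e_ss = 8/K_a = 8/(816/19) = 19/102.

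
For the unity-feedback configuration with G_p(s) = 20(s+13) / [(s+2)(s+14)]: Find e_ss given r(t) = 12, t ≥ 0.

System type = 0 (no poles at s=0).
K_p = lim_{s→0} G_p(s) = 20·13 / (2·14) = 65/7.
e_ss = 12/(1 + K_p) = 12/(72/7) = 7/6.

7/6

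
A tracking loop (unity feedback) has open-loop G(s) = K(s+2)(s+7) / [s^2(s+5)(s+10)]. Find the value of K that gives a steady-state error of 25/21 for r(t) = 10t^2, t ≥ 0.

The open loop has two poles at the origin → type 2 system.
K_a = lim_{s→0} s^2·G(s) = K·2·7 / (5·10) = 0.28·K.
e_ss = 20/K_a = 25/21 ⇒ K_a = 16.8 ⇒ K = 16.8/0.28 = 60.

60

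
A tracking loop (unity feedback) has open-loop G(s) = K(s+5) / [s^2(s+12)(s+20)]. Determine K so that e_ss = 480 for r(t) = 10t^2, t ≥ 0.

2

G(s) has two factors of s in the denominator, so the system is type 2.
K_a = lim_{s→0} s^2·G(s) = K·5 / (12·20) = (1/48)·K.
e_ss = 20/K_a = 480 ⇒ K_a = 1/24 ⇒ K = (1/24)/(1/48) = 2.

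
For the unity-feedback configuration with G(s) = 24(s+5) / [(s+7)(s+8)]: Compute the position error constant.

The open loop has no poles at the origin → type 0 system.
K_p = lim_{s→0} G(s) = 24·5 / (7·8) = 15/7.

15/7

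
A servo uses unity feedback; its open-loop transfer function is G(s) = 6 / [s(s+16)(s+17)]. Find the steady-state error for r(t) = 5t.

680/3

G(s) has one factor of s in the denominator, so the system is type 1.
K_v = lim_{s→0} s·G(s) = 6 / (16·17) = 3/136.
e_ss = 5/K_v = 5/(3/136) = 680/3.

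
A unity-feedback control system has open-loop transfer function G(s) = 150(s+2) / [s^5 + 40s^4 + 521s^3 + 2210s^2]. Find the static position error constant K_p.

K_p = lim_{s→0} G(s); with 2 poles at the origin the limit diverges, so K_p = ∞.

infinity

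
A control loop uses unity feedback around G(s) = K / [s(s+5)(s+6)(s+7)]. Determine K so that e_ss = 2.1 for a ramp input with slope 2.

200

System type = 1 (one pole at s=0).
K_v = lim_{s→0} s·G(s) = K / (5·6·7) = (1/210)·K.
e_ss = 2/K_v = 2.1 ⇒ K_v = 20/21 ⇒ K = (20/21)/(1/210) = 200.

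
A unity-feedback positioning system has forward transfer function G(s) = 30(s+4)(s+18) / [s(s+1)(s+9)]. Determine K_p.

K_p = lim_{s→0} G(s); with 1 pole at the origin the limit diverges, so K_p = ∞.

infinity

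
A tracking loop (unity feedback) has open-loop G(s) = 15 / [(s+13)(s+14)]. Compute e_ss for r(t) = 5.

910/197

G(s) has no factors of s in the denominator, so the system is type 0.
K_p = lim_{s→0} G(s) = 15 / (13·14) = 15/182.
e_ss = 5/(1 + K_p) = 5/(197/182) = 910/197.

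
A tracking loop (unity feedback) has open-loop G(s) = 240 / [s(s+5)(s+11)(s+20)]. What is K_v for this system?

12/55

System type = 1 (one pole at s=0).
K_v = lim_{s→0} s·G(s) = 240 / (5·11·20) = 12/55.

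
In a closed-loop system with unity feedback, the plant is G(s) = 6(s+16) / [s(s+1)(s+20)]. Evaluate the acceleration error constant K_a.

G(s) has one factor of s in the denominator, so the system is type 1.
K_a = lim_{s→0} s^2·G(s) = 0 (the extra factor of s kills the finite limit).

0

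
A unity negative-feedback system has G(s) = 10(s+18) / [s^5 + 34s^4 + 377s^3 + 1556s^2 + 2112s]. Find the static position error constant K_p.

K_p = lim_{s→0} G(s); with 1 pole at the origin the limit diverges, so K_p = ∞.

infinity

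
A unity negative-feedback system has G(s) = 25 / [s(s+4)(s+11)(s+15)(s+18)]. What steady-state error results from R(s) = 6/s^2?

2851.2

G(s) has one factor of s in the denominator, so the system is type 1.
K_v = lim_{s→0} s·G(s) = 25 / (4·11·15·18) = 5/2376.
e_ss = 6/K_v = 6/(5/2376) = 2851.2.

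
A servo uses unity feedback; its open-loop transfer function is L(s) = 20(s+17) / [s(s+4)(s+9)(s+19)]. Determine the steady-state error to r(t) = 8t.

1368/85

System type = 1 (one pole at s=0).
K_v = lim_{s→0} s·L(s) = 20·17 / (4·9·19) = 85/171.
e_ss = 8/K_v = 8/(85/171) = 1368/85.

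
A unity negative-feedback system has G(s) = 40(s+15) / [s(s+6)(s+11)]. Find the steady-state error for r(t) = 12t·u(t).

System type = 1 (one pole at s=0).
K_v = lim_{s→0} s·G(s) = 40·15 / (6·11) = 100/11.
e_ss = 12/K_v = 12/(100/11) = 1.32.

1.32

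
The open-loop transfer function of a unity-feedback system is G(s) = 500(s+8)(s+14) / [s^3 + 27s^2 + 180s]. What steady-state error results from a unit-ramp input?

9/2800

Factoring s from the denominator leaves a polynomial with constant term 180, so the system is type 1.
K_v = lim_{s→0} s·G(s) = 500·8·14 / 180 = 2800/9.
e_ss = 1/K_v = 1/(2800/9) = 9/2800.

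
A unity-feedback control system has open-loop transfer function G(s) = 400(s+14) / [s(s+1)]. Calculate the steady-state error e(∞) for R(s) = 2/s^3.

System type = 1 (one pole at s=0).
K_a = lim_{s→0} s^2·G(s) = 0; the steady-state error to this parabolic input grows without bound.

infinity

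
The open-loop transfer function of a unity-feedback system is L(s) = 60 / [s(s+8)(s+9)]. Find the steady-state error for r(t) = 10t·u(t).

12

System type = 1 (one pole at s=0).
K_v = lim_{s→0} s·L(s) = 60 / (8·9) = 5/6.
e_ss = 10/K_v = 10/(5/6) = 12.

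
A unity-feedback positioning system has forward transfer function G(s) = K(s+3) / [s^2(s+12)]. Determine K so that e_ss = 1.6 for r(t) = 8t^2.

40

The open loop has two poles at the origin → type 2 system.
K_a = lim_{s→0} s^2·G(s) = K·3 / (12) = 0.25·K.
e_ss = 16/K_a = 1.6 ⇒ K_a = 10 ⇒ K = 10/0.25 = 40.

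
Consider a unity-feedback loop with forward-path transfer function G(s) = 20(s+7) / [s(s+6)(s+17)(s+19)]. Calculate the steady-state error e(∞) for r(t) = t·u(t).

System type = 1 (one pole at s=0).
K_v = lim_{s→0} s·G(s) = 20·7 / (6·17·19) = 70/969.
e_ss = 1/K_v = 1/(70/969) = 969/70.

969/70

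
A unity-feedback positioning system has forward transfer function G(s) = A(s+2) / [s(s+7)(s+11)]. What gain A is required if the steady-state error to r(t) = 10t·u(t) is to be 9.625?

G(s) has one factor of s in the denominator, so the system is type 1.
K_v = lim_{s→0} s·G(s) = A·2 / (7·11) = (2/77)·A.
e_ss = 10/K_v = 9.625 ⇒ K_v = 80/77 ⇒ A = (80/77)/(2/77) = 40.

40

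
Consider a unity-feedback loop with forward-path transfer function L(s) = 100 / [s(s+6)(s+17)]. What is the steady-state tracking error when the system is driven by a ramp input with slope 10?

10.2

System type = 1 (one pole at s=0).
K_v = lim_{s→0} s·L(s) = 100 / (6·17) = 50/51.
e_ss = 10/K_v = 10/(50/51) = 10.2.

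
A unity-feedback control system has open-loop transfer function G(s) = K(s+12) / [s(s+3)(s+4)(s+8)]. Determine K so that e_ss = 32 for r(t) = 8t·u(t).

One free integrator in G(s): this is a type 1 system.
K_v = lim_{s→0} s·G(s) = K·12 / (3·4·8) = 0.125·K.
e_ss = 8/K_v = 32 ⇒ K_v = 0.25 ⇒ K = 0.25/0.125 = 2.

2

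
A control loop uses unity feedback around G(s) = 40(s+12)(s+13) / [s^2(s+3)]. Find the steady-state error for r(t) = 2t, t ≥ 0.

0

The open loop has two poles at the origin → type 2 system.
K_v = ∞ for a type-2 system; e_ss to a ramp is zero.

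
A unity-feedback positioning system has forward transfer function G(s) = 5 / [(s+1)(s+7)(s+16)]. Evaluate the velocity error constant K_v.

System type = 0 (no poles at s=0).
K_v = lim_{s→0} s·G(s) = 0 (the extra factor of s kills the finite limit).

0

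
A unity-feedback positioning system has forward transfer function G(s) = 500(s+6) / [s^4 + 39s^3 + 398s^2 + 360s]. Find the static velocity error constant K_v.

Lowest-order denominator term is 360s, so the open loop has 1 pole at the origin → type 1 system.
K_v = lim_{s→0} s·G(s) = 500·6 / 360 = 25/3.

25/3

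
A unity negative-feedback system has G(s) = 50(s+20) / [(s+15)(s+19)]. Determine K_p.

200/57

System type = 0 (no poles at s=0).
K_p = lim_{s→0} G(s) = 50·20 / (15·19) = 200/57.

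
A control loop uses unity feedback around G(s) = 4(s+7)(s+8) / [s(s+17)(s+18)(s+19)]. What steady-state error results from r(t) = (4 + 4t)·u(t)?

G(s) has one factor of s in the denominator, so the system is type 1. Treating each term separately:
  • 4: tracked with zero error.
  • 4t: e_ss = 4/K_v with K_v=112/2907 → 2907/28.
Total e_ss = 2907/28.

2907/28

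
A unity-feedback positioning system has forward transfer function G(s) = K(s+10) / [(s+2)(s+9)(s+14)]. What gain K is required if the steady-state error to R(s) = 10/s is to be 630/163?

40

No free integrators in G(s): this is a type 0 system.
K_p = lim_{s→0} G(s) = K·10 / (2·9·14) = (5/126)·K.
e_ss = 10/(1 + K_p) = 630/163 ⇒ 1 + (5/126)·K = 163/63 ⇒ K = 40.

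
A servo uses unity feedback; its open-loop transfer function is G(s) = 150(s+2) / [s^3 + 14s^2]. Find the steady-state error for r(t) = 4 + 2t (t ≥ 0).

Factoring s^2 from the denominator leaves a polynomial with constant term 14, so the system is type 2. Taking each input component in turn:
  • 4: tracked with zero error.
  • 2t: tracked with zero error.
Total e_ss = 0.

0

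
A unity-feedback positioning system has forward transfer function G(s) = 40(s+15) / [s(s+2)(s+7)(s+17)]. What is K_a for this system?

0

System type = 1 (one pole at s=0).
K_a = lim_{s→0} s^2·G(s) = 0 (the extra factor of s kills the finite limit).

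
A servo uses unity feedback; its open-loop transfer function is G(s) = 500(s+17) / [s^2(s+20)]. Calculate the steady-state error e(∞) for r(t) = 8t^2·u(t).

16/425

The open loop has two poles at the origin → type 2 system.
K_a = lim_{s→0} s^2·G(s) = 500·17 / (20) = 425.
r(t) = 8t^2 gives R(s) = 16/s^3.
e_ss = 16/K_a = 16/425.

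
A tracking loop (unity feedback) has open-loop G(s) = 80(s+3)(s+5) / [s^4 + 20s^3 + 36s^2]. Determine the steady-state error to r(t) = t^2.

0.06

The denominator has no term below 36s^2 — 2 poles at s=0, type 2.
K_a = lim_{s→0} s^2·G(s) = 80·3·5 / 36 = 100/3.
r(t) = t^2 gives R(s) = 2/s^3.
e_ss = 2/K_a = 2/(100/3) = 0.06.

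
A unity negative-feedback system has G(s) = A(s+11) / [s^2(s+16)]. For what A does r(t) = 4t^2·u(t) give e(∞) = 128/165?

Two free integrators in G(s): this is a type 2 system.
K_a = lim_{s→0} s^2·G(s) = A·11 / (16) = 0.6875·A.
e_ss = 8/K_a = 128/165 ⇒ K_a = 10.3125 ⇒ A = 10.3125/0.6875 = 15.

15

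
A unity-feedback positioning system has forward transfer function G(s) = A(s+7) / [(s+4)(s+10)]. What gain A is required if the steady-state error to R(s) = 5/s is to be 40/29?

The open loop has no poles at the origin → type 0 system.
K_p = lim_{s→0} G(s) = A·7 / (4·10) = 0.175·A.
e_ss = 5/(1 + K_p) = 40/29 ⇒ 1 + 0.175·A = 3.625 ⇒ A = 15.

15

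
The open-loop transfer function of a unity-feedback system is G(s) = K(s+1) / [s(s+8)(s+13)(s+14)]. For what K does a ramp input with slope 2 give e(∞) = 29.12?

System type = 1 (one pole at s=0).
K_v = lim_{s→0} s·G(s) = K·1 / (8·13·14) = (1/1456)·K.
e_ss = 2/K_v = 29.12 ⇒ K_v = 25/364 ⇒ K = (25/364)/(1/1456) = 100.

100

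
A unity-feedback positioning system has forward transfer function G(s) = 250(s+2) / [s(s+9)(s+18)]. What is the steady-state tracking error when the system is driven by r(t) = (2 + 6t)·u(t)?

G(s) has one factor of s in the denominator, so the system is type 1. By superposition:
  • 2: tracked with zero error.
  • 6t: e_ss = 6/K_v with K_v=250/81 → 1.944.
Total e_ss = 1.944.

1.944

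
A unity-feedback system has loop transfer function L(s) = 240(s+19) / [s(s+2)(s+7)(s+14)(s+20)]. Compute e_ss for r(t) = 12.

0

L(s) has one factor of s in the denominator, so the system is type 1.
A type-1 system has K_p = ∞, so it tracks a step input with zero steady-state error.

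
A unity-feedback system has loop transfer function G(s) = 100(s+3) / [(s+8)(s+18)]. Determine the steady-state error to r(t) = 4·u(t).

No free integrators in G(s): this is a type 0 system.
K_p = lim_{s→0} G(s) = 100·3 / (8·18) = 25/12.
e_ss = 4/(1 + K_p) = 4/(37/12) = 48/37.

48/37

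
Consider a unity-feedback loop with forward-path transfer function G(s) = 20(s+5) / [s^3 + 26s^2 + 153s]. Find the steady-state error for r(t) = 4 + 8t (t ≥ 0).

Lowest-order denominator term is 153s, so the open loop has 1 pole at the origin → type 1 system. Taking each input component in turn:
  • 4: tracked with zero error.
  • 8t: e_ss = 8/K_v with K_v=100/153 → 12.24.
Total e_ss = 12.24.

12.24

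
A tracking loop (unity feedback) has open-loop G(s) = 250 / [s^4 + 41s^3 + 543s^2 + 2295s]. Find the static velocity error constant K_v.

Lowest-order denominator term is 2295s, so the open loop has 1 pole at the origin → type 1 system.
K_v = lim_{s→0} s·G(s) = 250 / 2295 = 50/459.

50/459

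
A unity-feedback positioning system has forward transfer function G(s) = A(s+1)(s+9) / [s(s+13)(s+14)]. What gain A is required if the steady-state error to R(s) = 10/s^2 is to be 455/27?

12

System type = 1 (one pole at s=0).
K_v = lim_{s→0} s·G(s) = A·1·9 / (13·14) = (9/182)·A.
e_ss = 10/K_v = 455/27 ⇒ K_v = 54/91 ⇒ A = (54/91)/(9/182) = 12.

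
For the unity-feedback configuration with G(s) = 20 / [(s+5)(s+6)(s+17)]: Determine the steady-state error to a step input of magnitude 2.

The open loop has no poles at the origin → type 0 system.
K_p = lim_{s→0} G(s) = 20 / (5·6·17) = 2/51.
e_ss = 2/(1 + K_p) = 2/(53/51) = 102/53.

102/53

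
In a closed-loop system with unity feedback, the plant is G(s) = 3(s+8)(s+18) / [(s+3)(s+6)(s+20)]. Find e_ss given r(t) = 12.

60/11

System type = 0 (no poles at s=0).
K_p = lim_{s→0} G(s) = 3·8·18 / (3·6·20) = 1.2.
e_ss = 12/(1 + K_p) = 12/2.2 = 60/11.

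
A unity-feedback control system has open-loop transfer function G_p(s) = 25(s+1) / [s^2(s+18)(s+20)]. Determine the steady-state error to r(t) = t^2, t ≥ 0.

G_p(s) has two factors of s in the denominator, so the system is type 2.
K_a = lim_{s→0} s^2·G_p(s) = 25·1 / (18·20) = 5/72.
r(t) = t^2 gives R(s) = 2/s^3.
e_ss = 2/K_a = 2/(5/72) = 28.8.

28.8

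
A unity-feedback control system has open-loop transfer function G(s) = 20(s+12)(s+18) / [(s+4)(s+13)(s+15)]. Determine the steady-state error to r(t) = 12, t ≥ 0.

156/85

System type = 0 (no poles at s=0).
K_p = lim_{s→0} G(s) = 20·12·18 / (4·13·15) = 72/13.
e_ss = 12/(1 + K_p) = 12/(85/13) = 156/85.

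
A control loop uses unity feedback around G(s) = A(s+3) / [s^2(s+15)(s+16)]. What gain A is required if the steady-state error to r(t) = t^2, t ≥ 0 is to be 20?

8

The open loop has two poles at the origin → type 2 system.
K_a = lim_{s→0} s^2·G(s) = A·3 / (15·16) = 0.0125·A.
e_ss = 2/K_a = 20 ⇒ K_a = 0.1 ⇒ A = 0.1/0.0125 = 8.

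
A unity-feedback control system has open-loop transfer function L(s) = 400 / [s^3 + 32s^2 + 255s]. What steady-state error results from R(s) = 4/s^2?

2.55

The denominator has no term below 255s — 1 pole at s=0, type 1.
K_v = lim_{s→0} s·L(s) = 400 / 255 = 80/51.
e_ss = 4/K_v = 4/(80/51) = 2.55.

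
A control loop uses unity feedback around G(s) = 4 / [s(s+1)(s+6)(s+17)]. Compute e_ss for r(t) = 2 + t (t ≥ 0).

System type = 1 (one pole at s=0). Taking each input component in turn:
  • 2: tracked with zero error.
  • t: e_ss = 1/K_v with K_v=2/51 → 25.5.
Total e_ss = 25.5.

25.5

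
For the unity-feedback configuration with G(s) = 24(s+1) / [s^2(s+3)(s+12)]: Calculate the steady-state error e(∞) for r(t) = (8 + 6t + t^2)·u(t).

Two free integrators in G(s): this is a type 2 system. By superposition:
  • 8: tracked with zero error.
  • 6t: tracked with zero error.
  • t^2: e_ss = 2/K_a with K_a=2/3 → 3.
Total e_ss = 3.

3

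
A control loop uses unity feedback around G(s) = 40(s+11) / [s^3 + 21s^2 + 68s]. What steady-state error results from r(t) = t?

17/110

The denominator has no term below 68s — 1 pole at s=0, type 1.
K_v = lim_{s→0} s·G(s) = 40·11 / 68 = 110/17.
e_ss = 1/K_v = 1/(110/17) = 17/110.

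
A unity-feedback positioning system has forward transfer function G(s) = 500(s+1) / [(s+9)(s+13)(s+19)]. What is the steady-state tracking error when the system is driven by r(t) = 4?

The open loop has no poles at the origin → type 0 system.
K_p = lim_{s→0} G(s) = 500·1 / (9·13·19) = 500/2223.
e_ss = 4/(1 + K_p) = 4/(2723/2223) = 8892/2723.

8892/2723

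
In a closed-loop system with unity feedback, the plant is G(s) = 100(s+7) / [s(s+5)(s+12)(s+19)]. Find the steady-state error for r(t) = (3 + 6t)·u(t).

342/35

One free integrator in G(s): this is a type 1 system. Treating each term separately:
  • 3: tracked with zero error.
  • 6t: e_ss = 6/K_v with K_v=35/57 → 342/35.
Total e_ss = 342/35.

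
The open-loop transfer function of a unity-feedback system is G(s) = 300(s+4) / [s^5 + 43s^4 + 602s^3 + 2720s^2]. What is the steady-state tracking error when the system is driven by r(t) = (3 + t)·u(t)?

0

Lowest-order denominator term is 2720s^2, so the open loop has 2 poles at the origin → type 2 system. Treating each term separately:
  • 3: tracked with zero error.
  • t: tracked with zero error.
Total e_ss = 0.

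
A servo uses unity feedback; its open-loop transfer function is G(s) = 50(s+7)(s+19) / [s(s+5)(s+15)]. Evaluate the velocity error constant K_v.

266/3

System type = 1 (one pole at s=0).
K_v = lim_{s→0} s·G(s) = 50·7·19 / (5·15) = 266/3.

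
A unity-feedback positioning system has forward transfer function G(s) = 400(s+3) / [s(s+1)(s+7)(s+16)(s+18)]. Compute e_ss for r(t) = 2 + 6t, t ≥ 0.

One free integrator in G(s): this is a type 1 system. By superposition:
  • 2: tracked with zero error.
  • 6t: e_ss = 6/K_v with K_v=25/42 → 10.08.
Total e_ss = 10.08.

10.08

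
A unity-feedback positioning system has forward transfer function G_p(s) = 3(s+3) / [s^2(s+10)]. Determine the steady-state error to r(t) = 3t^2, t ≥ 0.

G_p(s) has two factors of s in the denominator, so the system is type 2.
K_a = lim_{s→0} s^2·G_p(s) = 3·3 / (10) = 0.9.
r(t) = 3t^2 gives R(s) = 6/s^3.
e_ss = 6/K_a = 6/0.9 = 20/3.

20/3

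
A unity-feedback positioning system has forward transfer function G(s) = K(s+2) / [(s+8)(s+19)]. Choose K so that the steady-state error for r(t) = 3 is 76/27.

No free integrators in G(s): this is a type 0 system.
K_p = lim_{s→0} G(s) = K·2 / (8·19) = (1/76)·K.
e_ss = 3/(1 + K_p) = 76/27 ⇒ 1 + (1/76)·K = 81/76 ⇒ K = 5.

5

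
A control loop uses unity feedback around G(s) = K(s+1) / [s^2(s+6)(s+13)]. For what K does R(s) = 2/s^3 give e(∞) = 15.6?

The open loop has two poles at the origin → type 2 system.
K_a = lim_{s→0} s^2·G(s) = K·1 / (6·13) = (1/78)·K.
e_ss = 2/K_a = 15.6 ⇒ K_a = 5/39 ⇒ K = (5/39)/(1/78) = 10.

10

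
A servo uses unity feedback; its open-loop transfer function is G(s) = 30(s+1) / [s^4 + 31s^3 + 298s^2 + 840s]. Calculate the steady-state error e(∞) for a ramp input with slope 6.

168

Factoring s from the denominator leaves a polynomial with constant term 840, so the system is type 1.
K_v = lim_{s→0} s·G(s) = 30·1 / 840 = 1/28.
e_ss = 6/K_v = 6/(1/28) = 168.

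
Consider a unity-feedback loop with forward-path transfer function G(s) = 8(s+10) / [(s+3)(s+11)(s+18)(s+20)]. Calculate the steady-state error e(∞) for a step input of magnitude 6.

1782/299

No free integrators in G(s): this is a type 0 system.
K_p = lim_{s→0} G(s) = 8·10 / (3·11·18·20) = 2/297.
e_ss = 6/(1 + K_p) = 6/(299/297) = 1782/299.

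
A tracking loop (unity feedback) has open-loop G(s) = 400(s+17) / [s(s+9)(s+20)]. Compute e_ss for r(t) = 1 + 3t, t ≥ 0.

G(s) has one factor of s in the denominator, so the system is type 1. Taking each input component in turn:
  • 1: tracked with zero error.
  • 3t: e_ss = 3/K_v with K_v=340/9 → 27/340.
Total e_ss = 27/340.

27/340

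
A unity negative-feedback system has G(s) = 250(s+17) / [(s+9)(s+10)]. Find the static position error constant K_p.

The open loop has no poles at the origin → type 0 system.
K_p = lim_{s→0} G(s) = 250·17 / (9·10) = 425/9.

425/9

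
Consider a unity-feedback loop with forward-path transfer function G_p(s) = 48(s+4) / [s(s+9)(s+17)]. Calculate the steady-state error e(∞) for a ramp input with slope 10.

255/32

The open loop has one pole at the origin → type 1 system.
K_v = lim_{s→0} s·G_p(s) = 48·4 / (9·17) = 64/51.
e_ss = 10/K_v = 10/(64/51) = 255/32.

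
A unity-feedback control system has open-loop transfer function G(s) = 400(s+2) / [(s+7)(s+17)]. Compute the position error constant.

800/119

No free integrators in G(s): this is a type 0 system.
K_p = lim_{s→0} G(s) = 400·2 / (7·17) = 800/119.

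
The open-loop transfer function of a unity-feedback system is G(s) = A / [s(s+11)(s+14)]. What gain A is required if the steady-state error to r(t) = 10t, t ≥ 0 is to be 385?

4

The open loop has one pole at the origin → type 1 system.
K_v = lim_{s→0} s·G(s) = A / (11·14) = (1/154)·A.
e_ss = 10/K_v = 385 ⇒ K_v = 2/77 ⇒ A = (2/77)/(1/154) = 4.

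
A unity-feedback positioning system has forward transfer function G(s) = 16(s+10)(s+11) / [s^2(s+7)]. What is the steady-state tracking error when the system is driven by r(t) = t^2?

7/880

The open loop has two poles at the origin → type 2 system.
K_a = lim_{s→0} s^2·G(s) = 16·10·11 / (7) = 1760/7.
r(t) = t^2 gives R(s) = 2/s^3.
e_ss = 2/K_a = 2/(1760/7) = 7/880.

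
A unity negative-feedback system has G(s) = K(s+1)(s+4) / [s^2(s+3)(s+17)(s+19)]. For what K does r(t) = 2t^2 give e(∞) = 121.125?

8

Two free integrators in G(s): this is a type 2 system.
K_a = lim_{s→0} s^2·G(s) = K·1·4 / (3·17·19) = (4/969)·K.
e_ss = 4/K_a = 121.125 ⇒ K_a = 32/969 ⇒ K = (32/969)/(4/969) = 8.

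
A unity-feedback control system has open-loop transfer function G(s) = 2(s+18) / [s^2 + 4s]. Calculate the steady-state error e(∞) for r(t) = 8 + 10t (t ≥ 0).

Factoring s from the denominator leaves a polynomial with constant term 4, so the system is type 1. Taking each input component in turn:
  • 8: tracked with zero error.
  • 10t: e_ss = 10/K_v with K_v=9 → 10/9.
Total e_ss = 10/9.

10/9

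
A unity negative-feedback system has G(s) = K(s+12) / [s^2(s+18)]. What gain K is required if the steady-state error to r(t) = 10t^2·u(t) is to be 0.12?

250

The open loop has two poles at the origin → type 2 system.
K_a = lim_{s→0} s^2·G(s) = K·12 / (18) = (2/3)·K.
e_ss = 20/K_a = 0.12 ⇒ K_a = 500/3 ⇒ K = (500/3)/(2/3) = 250.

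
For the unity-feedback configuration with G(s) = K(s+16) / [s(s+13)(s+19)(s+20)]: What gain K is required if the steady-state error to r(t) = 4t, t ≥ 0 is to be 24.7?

50

One free integrator in G(s): this is a type 1 system.
K_v = lim_{s→0} s·G(s) = K·16 / (13·19·20) = (4/1235)·K.
e_ss = 4/K_v = 24.7 ⇒ K_v = 40/247 ⇒ K = (40/247)/(4/1235) = 50.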